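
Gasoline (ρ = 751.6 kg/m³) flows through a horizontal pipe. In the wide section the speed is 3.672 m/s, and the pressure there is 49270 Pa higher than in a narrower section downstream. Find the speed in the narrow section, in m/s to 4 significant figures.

With h₁ = h₂, rearranging Bernoulli gives v₂ = √(v₁² + 2ΔP/ρ).
v₂ = √(3.672² + 2·49270/751.6) = √(13.48 + 131.1) = 12.02 m/s.

v₂ ≈ 12.02 m/s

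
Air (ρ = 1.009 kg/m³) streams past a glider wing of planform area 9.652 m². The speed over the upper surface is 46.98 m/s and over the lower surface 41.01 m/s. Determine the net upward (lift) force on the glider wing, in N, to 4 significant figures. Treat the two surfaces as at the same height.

From P + ½ρv² = const at equal height, P_low − P_up = ½ρ(v_up² − v_low²).
ΔP = ½·1.009·(46.98² − 41.01²) = 265.0 Pa.
Lift = ΔP · A = 265.0 × 9.652 = 2558 N.

2558 N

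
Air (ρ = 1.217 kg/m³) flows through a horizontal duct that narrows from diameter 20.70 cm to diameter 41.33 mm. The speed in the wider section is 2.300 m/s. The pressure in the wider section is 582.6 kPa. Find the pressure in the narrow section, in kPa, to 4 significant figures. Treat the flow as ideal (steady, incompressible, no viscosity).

By continuity, v₂ = v₁·A₁/A₂ = 2.300·(336.5/13.42) = 57.69 m/s.
With no height change, Bernoulli's equation is P₁ + ½ρv₁² = P₂ + ½ρv₂².
P₂ = P₁ − ½ρ(v₂² − v₁²) = 582600 − ½·1.217·(57.69² − 2.300²) = 582600 − 2022 = 580600 Pa.

P₂ ≈ 580.6 kPa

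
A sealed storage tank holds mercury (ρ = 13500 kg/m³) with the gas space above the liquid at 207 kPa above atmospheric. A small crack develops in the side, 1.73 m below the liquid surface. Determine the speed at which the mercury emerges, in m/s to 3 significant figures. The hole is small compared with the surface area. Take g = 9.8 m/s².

v ≈ 8.04 m/s

Take point 1 at the surface (v₁ ≈ 0) and point 2 at the hole (at atmospheric pressure). Bernoulli: P₁ + ρg h = P_atm + ½ρv₂².
With P₁ − P_atm = 207000 Pa, v₂ = √(2gh + 2ΔP/ρ) = √(2·9.8·1.73 + 2·207000/13500) = 8.04 m/s.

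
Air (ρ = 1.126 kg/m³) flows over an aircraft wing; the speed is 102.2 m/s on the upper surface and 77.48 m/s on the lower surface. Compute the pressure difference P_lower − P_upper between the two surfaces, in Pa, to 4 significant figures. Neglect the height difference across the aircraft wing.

With negligible Δh, P + ½ρv² is constant, so P_low − P_up = ½ρ(v_up² − v_low²).
ΔP = ½·1.126·(102.2² − 77.48²) = 2501 Pa.

ΔP ≈ 2501 Pa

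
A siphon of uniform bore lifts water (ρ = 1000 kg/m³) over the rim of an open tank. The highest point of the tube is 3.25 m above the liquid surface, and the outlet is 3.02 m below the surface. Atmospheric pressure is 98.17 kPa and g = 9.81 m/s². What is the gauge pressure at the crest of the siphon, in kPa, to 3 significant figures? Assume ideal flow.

-61.5 kPa

Bernoulli surface→outlet gives ½v² = g·h_out, so v = √(2·9.81·3.02) = 7.70 m/s.
Continuity keeps v the same throughout the tube; from surface to crest, P_atm + 0 = P_top + ½ρv² + ρg·h_top.
P_top = 98170 − ½·1000·7.70² − 1000·9.81·3.25 = 36700 Pa. So P_gauge = P_top − P_atm = -61500 Pa.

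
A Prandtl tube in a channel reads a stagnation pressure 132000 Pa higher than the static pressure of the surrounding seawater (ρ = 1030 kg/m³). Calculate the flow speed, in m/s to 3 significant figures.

The dynamic pressure equals the rise in static pressure at the stagnation point: ΔP = ½ρv².
v = √(2ΔP/ρ) = √(2·132000/1030) = 16.0 m/s.

v ≈ 16.0 m/s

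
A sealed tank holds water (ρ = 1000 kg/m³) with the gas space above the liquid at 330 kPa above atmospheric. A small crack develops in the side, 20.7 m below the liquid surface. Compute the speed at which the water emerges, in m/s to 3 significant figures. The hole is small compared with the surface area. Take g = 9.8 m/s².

Take point 1 at the surface (v₁ ≈ 0) and point 2 at the hole (at atmospheric pressure). Bernoulli: P₁ + ρg h = P_atm + ½ρv₂².
With P₁ − P_atm = 330000 Pa, v₂ = √(2gh + 2ΔP/ρ) = √(2·9.8·20.7 + 2·330000/1000) = 32.6 m/s.

v = 32.6 m/s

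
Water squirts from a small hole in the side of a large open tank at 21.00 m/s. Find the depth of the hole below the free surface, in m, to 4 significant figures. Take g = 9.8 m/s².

Inverting v = √(2gh) gives h = v² / 2g.
h = 21.00²/(2·9.8) = 441.0/19.60 = 22.50 m.

h ≈ 22.50 m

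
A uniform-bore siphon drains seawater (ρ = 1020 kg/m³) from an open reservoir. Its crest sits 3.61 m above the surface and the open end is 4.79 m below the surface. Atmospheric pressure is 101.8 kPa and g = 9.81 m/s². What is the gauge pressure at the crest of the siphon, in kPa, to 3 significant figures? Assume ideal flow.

The outlet speed comes from Torricelli: v = √(2g·4.79) = 9.69 m/s.
Continuity keeps v the same throughout the tube; from surface to crest, P_atm + 0 = P_top + ½ρv² + ρg·h_top.
P_top = 101800 − ½·1020·9.69² − 1020·9.81·3.61 = 17700 Pa. So P_gauge = P_top − P_atm = -84100 Pa.

P_gauge = -84.1 kPa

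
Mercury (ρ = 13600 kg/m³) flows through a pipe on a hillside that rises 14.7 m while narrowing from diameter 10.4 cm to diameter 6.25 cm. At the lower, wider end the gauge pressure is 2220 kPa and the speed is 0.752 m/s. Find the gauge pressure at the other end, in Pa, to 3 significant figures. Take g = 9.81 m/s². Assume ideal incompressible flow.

P₂ ≈ 233000 Pa

The volume flow rate is constant, so v₂ = (A₁/A₂)v₁ = (84.9/30.7)·0.752 = 2.08 m/s.
Energy conservation along the streamline gives P₂ = P₁ − ½ρ(v₂² − v₁²) − ρg(h₂ − h₁).
P₂ = 2220000 + ½·13600·(0.752² − 2.08²) − 13600·9.81·(+14.7) = 2220000 + (-25600) − (1960000) = 233000 Pa.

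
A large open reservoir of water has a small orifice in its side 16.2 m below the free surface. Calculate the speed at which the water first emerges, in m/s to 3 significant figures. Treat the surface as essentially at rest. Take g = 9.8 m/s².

17.8 m/s

Bernoulli from surface to hole (P equal, v_surface ≈ 0): v = √(2gh) = √(2×9.8×16.2) = 17.8 m/s.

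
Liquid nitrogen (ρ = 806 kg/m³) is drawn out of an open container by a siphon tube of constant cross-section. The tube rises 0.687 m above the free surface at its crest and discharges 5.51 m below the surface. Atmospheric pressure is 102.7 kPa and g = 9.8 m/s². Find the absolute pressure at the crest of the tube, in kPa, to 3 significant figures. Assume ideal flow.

The outlet speed comes from Torricelli: v = √(2g·5.51) = 10.4 m/s.
With constant cross-section the crest speed equals v; applying Bernoulli from the surface up to the crest, P_top = P_atm − ½ρv² − ρg·h_top.
P_top = 102700 − ½·806·10.4² − 806·9.8·0.687 = 53800 Pa.

P_top ≈ 53.8 kPa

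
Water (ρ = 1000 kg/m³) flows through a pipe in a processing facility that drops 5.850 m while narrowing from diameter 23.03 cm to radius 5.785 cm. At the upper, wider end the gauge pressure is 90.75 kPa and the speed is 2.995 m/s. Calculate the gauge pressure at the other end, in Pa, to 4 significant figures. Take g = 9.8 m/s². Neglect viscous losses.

The volume flow rate is constant, so v₂ = (A₁/A₂)v₁ = (416.6/105.1)·2.995 = 11.87 m/s.
Bernoulli: P₁ + ½ρv₁² + ρg h₁ = P₂ + ½ρv₂² + ρg h₂, so P₂ = P₁ + ½ρ(v₁² − v₂²) − ρg(h₂ − h₁).
P₂ = 90750 + ½·1000·(2.995² − 11.87²) − 1000·9.8·(−5.850) = 90750 + (-65920) − (-57330) = 82160 Pa.

P₂ = 82160 Pa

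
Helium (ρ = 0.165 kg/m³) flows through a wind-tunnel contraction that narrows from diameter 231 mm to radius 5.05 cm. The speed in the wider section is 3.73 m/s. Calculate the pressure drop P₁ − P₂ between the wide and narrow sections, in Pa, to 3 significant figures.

Continuity gives A₁v₁ = A₂v₂, so v₂ = (419 cm²)/(80.1 cm²) × 3.73 m/s = 19.5 m/s.
Along the horizontal streamline, P + ½ρv² is constant.
P₁ − P₂ = ½·0.165·(19.5² − 3.73²) = ½·0.165·367 = 30.3 Pa.

ΔP = 30.3 Pa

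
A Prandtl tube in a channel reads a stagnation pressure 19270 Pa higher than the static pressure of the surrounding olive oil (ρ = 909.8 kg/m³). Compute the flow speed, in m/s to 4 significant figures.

At the stagnation point the flow is brought to rest, so Bernoulli gives P_stag − P_static = ½ρv².
v = √(2ΔP/ρ) = √(2·19270/909.8) = 6.509 m/s.

v = 6.509 m/s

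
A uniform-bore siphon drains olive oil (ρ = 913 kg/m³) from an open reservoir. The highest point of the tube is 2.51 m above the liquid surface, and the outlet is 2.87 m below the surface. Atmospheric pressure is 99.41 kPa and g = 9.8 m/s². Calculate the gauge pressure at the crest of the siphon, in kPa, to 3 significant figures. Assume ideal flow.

From the surface to the outlet (both open to atmosphere, surface at rest): v = √(2g·h_out) = √(2·9.8·2.87) = 7.50 m/s.
With constant cross-section the crest speed equals v; applying Bernoulli from the surface up to the crest, P_top = P_atm − ½ρv² − ρg·h_top.
P_top = 99410 − ½·913·7.50² − 913·9.8·2.51 = 51300 Pa. So P_gauge = P_top − P_atm = -48100 Pa.

P_gauge = -48.1 kPa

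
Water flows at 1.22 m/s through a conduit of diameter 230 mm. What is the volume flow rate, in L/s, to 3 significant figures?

Q ≈ 50.7 L/s

Q = A·v = 0.0415 m² × 1.22 m/s = 0.0507 m³/s.
Converting: 0.0507 m³/s × 1000 = 50.7 L/s.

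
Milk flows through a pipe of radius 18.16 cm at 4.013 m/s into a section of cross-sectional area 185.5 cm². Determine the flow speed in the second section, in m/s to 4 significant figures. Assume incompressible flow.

By continuity, v₂ = v₁·A₁/A₂ = 4.013·(1036/185.5) = 22.41 m/s.

v₂ ≈ 22.41 m/s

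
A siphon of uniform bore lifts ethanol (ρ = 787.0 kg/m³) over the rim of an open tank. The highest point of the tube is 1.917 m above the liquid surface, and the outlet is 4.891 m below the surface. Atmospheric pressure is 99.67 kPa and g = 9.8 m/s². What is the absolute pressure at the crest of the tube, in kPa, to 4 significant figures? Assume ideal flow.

The outlet speed comes from Torricelli: v = √(2g·4.891) = 9.791 m/s.
Continuity keeps v the same throughout the tube; from surface to crest, P_atm + 0 = P_top + ½ρv² + ρg·h_top.
P_top = 99670 − ½·787.0·9.791² − 787.0·9.8·1.917 = 47160 Pa.

P_top ≈ 47.16 kPa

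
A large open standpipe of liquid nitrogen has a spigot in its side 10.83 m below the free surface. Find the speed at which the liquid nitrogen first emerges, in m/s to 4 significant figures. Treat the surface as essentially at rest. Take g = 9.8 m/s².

Bernoulli from surface to hole (P equal, v_surface ≈ 0): v = √(2gh) = √(2×9.8×10.83) = 14.57 m/s.

v = 14.57 m/s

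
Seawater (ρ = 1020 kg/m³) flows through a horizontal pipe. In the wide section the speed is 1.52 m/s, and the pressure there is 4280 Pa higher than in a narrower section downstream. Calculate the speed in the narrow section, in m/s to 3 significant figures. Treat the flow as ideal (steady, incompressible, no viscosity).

With h₁ = h₂, rearranging Bernoulli gives v₂ = √(v₁² + 2ΔP/ρ).
v₂ = √(1.52² + 2·4280/1020) = √(2.31 + 8.39) = 3.27 m/s.

v₂ ≈ 3.27 m/s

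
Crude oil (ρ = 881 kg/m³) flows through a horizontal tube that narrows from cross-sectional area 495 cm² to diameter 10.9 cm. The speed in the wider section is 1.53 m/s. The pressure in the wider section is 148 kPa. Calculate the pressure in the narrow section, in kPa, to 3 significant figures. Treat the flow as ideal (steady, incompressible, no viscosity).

P₂ ≈ 120 kPa

By continuity, v₂ = v₁·A₁/A₂ = 1.53·(495/93.3) = 8.12 m/s.
Along the horizontal streamline, P + ½ρv² is constant.
P₂ = P₁ − ½ρ(v₂² − v₁²) = 148000 − ½·881·(8.12² − 1.53²) = 148000 − 28000 = 120000 Pa.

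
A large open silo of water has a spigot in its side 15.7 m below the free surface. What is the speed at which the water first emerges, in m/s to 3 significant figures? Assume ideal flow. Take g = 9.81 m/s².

The surface is effectively still and both ends are open, so ½v² = gh and v = √(2·9.81·15.7) = 17.6 m/s.

17.6 m/s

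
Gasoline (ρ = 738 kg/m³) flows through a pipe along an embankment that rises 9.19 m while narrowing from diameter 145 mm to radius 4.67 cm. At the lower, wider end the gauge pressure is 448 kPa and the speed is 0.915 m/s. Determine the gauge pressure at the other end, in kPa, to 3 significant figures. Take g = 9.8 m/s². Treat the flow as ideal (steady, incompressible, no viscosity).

Mass conservation (A₁v₁ = A₂v₂) gives v₂ = 0.915 × 165/68.5 = 2.21 m/s.
Bernoulli: P₁ + ½ρv₁² + ρg h₁ = P₂ + ½ρv₂² + ρg h₂, so P₂ = P₁ + ½ρ(v₁² − v₂²) − ρg(h₂ − h₁).
P₂ = 448000 + ½·738·(0.915² − 2.21²) − 738·9.8·(+9.19) = 448000 + (-1490) − (66500) = 380000 Pa.

P₂ ≈ 380 kPa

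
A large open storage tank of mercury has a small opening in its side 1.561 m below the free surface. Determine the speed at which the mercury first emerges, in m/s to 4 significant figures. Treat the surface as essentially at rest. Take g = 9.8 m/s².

5.531 m/s

With the surface at rest and both surface and jet at atmospheric pressure, Bernoulli gives ρg h = ½ρv², so v = √(2gh) = √(2·9.8·1.561) = 5.531 m/s.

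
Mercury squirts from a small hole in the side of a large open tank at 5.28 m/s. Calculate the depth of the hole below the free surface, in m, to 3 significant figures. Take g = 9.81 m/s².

Inverting v = √(2gh) gives h = v² / 2g.
h = 5.28²/(2·9.81) = 27.9/19.62 = 1.42 m.

h = 1.42 m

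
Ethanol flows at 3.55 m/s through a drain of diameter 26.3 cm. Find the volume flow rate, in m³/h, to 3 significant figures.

694 m³/h

Q = A·v = 0.0543 m² × 3.55 m/s = 0.193 m³/s.
Converting: 0.193 m³/s × 3600 = 694 m³/h.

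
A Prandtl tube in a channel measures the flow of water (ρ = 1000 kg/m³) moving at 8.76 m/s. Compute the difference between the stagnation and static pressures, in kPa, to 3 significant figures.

ΔP ≈ 38.4 kPa

At the stagnation point the flow is brought to rest, so Bernoulli gives P_stag − P_static = ½ρv².
ΔP = ½·1000·8.76² = 38400 Pa.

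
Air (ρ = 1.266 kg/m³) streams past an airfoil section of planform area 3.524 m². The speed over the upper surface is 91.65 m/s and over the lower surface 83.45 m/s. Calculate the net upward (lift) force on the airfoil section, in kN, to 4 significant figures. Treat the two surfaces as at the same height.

F ≈ 3.203 kN

From P + ½ρv² = const at equal height, P_low − P_up = ½ρ(v_up² − v_low²).
ΔP = ½·1.266·(91.65² − 83.45²) = 908.9 Pa.
Lift = ΔP · A = 908.9 × 3.524 = 3203 N.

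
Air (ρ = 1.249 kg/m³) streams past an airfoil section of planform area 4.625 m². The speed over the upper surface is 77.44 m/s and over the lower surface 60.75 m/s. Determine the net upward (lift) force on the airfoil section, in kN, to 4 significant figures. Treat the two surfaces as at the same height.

From P + ½ρv² = const at equal height, P_low − P_up = ½ρ(v_up² − v_low²).
ΔP = ½·1.249·(77.44² − 60.75²) = 1440 Pa.
Lift = ΔP · A = 1440 × 4.625 = 6662 N.

F ≈ 6.662 kN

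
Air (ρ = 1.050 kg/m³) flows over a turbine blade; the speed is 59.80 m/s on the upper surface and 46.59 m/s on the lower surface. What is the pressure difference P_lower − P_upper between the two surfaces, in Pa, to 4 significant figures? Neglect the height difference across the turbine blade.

With negligible Δh, P + ½ρv² is constant, so P_low − P_up = ½ρ(v_up² − v_low²).
ΔP = ½·1.050·(59.80² − 46.59²) = 737.8 Pa.

ΔP = 737.8 Pa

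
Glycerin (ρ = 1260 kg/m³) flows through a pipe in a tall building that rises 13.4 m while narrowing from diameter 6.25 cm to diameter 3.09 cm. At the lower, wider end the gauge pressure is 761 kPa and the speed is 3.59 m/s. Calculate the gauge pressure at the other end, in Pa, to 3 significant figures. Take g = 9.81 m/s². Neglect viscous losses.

Continuity gives A₁v₁ = A₂v₂, so v₂ = (30.7 cm²)/(7.50 cm²) × 3.59 m/s = 14.7 m/s.
Energy conservation along the streamline gives P₂ = P₁ − ½ρ(v₂² − v₁²) − ρg(h₂ − h₁).
P₂ = 761000 + ½·1260·(3.59² − 14.7²) − 1260·9.81·(+13.4) = 761000 + (-128000) − (166000) = 468000 Pa.

P₂ ≈ 468000 Pa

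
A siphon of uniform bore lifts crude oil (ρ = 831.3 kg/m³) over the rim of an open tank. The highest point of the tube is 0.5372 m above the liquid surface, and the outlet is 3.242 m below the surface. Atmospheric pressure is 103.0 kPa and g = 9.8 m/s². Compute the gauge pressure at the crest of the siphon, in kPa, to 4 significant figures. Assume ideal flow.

P_gauge = -30.79 kPa

The outlet speed comes from Torricelli: v = √(2g·3.242) = 7.971 m/s.
The bore is uniform, so the speed at the crest is the same v. Bernoulli surface→crest: P_atm = P_top + ½ρv² + ρg·h_top.
P_top = 103000 − ½·831.3·7.971² − 831.3·9.8·0.5372 = 72210 Pa. So P_gauge = P_top − P_atm = -30790 Pa.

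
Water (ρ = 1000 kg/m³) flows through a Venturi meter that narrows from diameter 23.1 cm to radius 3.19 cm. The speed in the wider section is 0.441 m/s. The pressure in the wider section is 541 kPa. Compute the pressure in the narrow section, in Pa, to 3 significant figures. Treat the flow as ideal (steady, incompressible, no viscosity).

By continuity, v₂ = v₁·A₁/A₂ = 0.441·(419/32.0) = 5.78 m/s.
With no height change, Bernoulli's equation is P₁ + ½ρv₁² = P₂ + ½ρv₂².
P₂ = P₁ − ½ρ(v₂² − v₁²) = 541000 − ½·1000·(5.78² − 0.441²) = 541000 − 16600 = 524000 Pa.

P₂ = 524000 Pa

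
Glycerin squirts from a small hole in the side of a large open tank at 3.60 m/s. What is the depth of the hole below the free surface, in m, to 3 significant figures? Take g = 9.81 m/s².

h ≈ 0.661 m

Inverting v = √(2gh) gives h = v² / 2g.
h = 3.60²/(2·9.81) = 13.0/19.62 = 0.661 m.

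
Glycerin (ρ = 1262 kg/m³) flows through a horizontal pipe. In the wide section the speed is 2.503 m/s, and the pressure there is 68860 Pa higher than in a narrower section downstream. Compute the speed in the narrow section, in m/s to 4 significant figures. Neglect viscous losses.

v₂ = 10.74 m/s

With h₁ = h₂, rearranging Bernoulli gives v₂ = √(v₁² + 2ΔP/ρ).
v₂ = √(2.503² + 2·68860/1262) = √(6.265 + 109.1) = 10.74 m/s.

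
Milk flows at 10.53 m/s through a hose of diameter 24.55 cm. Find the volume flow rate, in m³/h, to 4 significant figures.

Q = A·v = 0.04734 m² × 10.53 m/s = 0.4984 m³/s.
Converting: 0.4984 m³/s × 3600 = 1794 m³/h.

Q = 1794 m³/h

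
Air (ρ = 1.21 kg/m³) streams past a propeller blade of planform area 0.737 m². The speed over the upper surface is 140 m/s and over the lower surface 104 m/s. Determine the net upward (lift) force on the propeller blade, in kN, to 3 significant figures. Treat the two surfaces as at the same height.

From P + ½ρv² = const at equal height, P_low − P_up = ½ρ(v_up² − v_low²).
ΔP = ½·1.21·(140² − 104²) = 5310 Pa.
Lift = ΔP · A = 5310 × 0.737 = 3920 N.

F ≈ 3.92 kN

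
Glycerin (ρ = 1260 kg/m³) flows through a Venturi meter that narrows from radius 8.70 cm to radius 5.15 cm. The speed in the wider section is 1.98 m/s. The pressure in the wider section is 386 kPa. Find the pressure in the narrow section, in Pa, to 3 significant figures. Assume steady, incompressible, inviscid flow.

The volume flow rate is constant, so v₂ = (A₁/A₂)v₁ = (238/83.3)·1.98 = 5.65 m/s.
Bernoulli (h₁ = h₂): P₁ − P₂ = ½ρ(v₂² − v₁²).
P₂ = P₁ − ½ρ(v₂² − v₁²) = 386000 − ½·1260·(5.65² − 1.98²) = 386000 − 17600 = 368000 Pa.

P₂ = 368000 Pa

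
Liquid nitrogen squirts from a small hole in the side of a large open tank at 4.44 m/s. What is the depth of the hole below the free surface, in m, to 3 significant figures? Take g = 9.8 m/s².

h ≈ 1.01 m

Inverting v = √(2gh) gives h = v² / 2g.
h = 4.44²/(2·9.8) = 19.7/19.60 = 1.01 m.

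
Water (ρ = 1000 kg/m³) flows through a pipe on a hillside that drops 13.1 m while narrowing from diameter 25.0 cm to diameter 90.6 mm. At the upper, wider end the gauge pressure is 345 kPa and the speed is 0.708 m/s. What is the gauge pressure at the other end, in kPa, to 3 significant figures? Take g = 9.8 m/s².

By continuity, v₂ = v₁·A₁/A₂ = 0.708·(491/64.5) = 5.39 m/s.
Bernoulli: P₁ + ½ρv₁² + ρg h₁ = P₂ + ½ρv₂² + ρg h₂, so P₂ = P₁ + ½ρ(v₁² − v₂²) − ρg(h₂ − h₁).
P₂ = 345000 + ½·1000·(0.708² − 5.39²) − 1000·9.8·(−13.1) = 345000 + (-14300) − (-128000) = 459000 Pa.

P₂ = 459 kPa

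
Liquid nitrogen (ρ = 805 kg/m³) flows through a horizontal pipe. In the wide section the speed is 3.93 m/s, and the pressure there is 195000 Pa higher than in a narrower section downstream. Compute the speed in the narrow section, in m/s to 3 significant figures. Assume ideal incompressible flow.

v₂ ≈ 22.4 m/s

Horizontal Bernoulli: P₁ + ½ρv₁² = P₂ + ½ρv₂², so v₂² = v₁² + 2(P₁ − P₂)/ρ.
v₂ = √(3.93² + 2·195000/805) = √(15.4 + 484) = 22.4 m/s.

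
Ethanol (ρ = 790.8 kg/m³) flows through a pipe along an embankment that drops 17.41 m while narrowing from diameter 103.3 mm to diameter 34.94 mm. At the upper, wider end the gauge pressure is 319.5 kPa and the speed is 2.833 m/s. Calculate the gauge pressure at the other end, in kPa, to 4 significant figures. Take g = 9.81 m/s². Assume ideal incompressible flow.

P₂ ≈ 215.3 kPa

The volume flow rate is constant, so v₂ = (A₁/A₂)v₁ = (83.81/9.588)·2.833 = 24.76 m/s.
Energy conservation along the streamline gives P₂ = P₁ − ½ρ(v₂² − v₁²) − ρg(h₂ − h₁).
P₂ = 319500 + ½·790.8·(2.833² − 24.76²) − 790.8·9.81·(−17.41) = 319500 + (-239300) − (-135100) = 215300 Pa.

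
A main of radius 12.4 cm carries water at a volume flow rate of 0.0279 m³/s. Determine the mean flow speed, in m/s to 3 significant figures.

v = 0.578 m/s

Q = 0.0279 m³/s = 0.0279 m³/s.
v = Q/A = 0.0279 / 0.0483 = 0.578 m/s.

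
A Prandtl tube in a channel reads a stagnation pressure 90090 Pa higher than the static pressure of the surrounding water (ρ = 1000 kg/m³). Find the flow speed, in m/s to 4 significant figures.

v ≈ 13.42 m/s

The dynamic pressure equals the rise in static pressure at the stagnation point: ΔP = ½ρv².
v = √(2ΔP/ρ) = √(2·90090/1000) = 13.42 m/s.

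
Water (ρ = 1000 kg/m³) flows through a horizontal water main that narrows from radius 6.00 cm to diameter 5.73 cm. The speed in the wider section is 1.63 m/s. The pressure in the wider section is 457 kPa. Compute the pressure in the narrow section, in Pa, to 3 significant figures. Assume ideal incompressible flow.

P₂ = 433000 Pa

Continuity gives A₁v₁ = A₂v₂, so v₂ = (113 cm²)/(25.8 cm²) × 1.63 m/s = 7.15 m/s.
With no height change, Bernoulli's equation is P₁ + ½ρv₁² = P₂ + ½ρv₂².
P₂ = P₁ − ½ρ(v₂² − v₁²) = 457000 − ½·1000·(7.15² − 1.63²) = 457000 − 24200 = 433000 Pa.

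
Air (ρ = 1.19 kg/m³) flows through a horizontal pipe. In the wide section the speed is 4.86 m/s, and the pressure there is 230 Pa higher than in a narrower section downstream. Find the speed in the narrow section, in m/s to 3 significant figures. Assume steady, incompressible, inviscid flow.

v₂ = 20.3 m/s

Horizontal Bernoulli: P₁ + ½ρv₁² = P₂ + ½ρv₂², so v₂² = v₁² + 2(P₁ − P₂)/ρ.
v₂ = √(4.86² + 2·230/1.19) = √(23.6 + 387) = 20.3 m/s.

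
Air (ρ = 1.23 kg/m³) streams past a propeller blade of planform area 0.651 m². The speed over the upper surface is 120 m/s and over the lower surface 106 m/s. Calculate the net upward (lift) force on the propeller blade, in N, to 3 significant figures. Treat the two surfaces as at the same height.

F ≈ 1270 N

From P + ½ρv² = const at equal height, P_low − P_up = ½ρ(v_up² − v_low²).
ΔP = ½·1.23·(120² − 106²) = 1950 Pa.
Lift = ΔP · A = 1950 × 0.651 = 1270 N.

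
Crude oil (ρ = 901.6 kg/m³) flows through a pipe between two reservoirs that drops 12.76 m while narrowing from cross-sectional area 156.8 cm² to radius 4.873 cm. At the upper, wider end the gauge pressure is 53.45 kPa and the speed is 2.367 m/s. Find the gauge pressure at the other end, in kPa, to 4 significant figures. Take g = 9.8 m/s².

By continuity, v₂ = v₁·A₁/A₂ = 2.367·(156.8/74.60) = 4.975 m/s.
Applying Bernoulli between the two ends and solving for P₂: P₂ = P₁ + ½ρ(v₁² − v₂²) − ρgΔh.
P₂ = 53450 + ½·901.6·(2.367² − 4.975²) − 901.6·9.8·(−12.76) = 53450 + (-8632) − (-112700) = 157600 Pa.

P₂ = 157.6 kPa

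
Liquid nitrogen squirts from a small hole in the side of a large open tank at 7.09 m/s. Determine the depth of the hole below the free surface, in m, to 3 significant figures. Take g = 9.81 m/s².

2.56 m

For a small hole in a large open tank, ½v² = gh, giving h = v²/(2g).
h = 7.09²/(2·9.81) = 50.3/19.62 = 2.56 m.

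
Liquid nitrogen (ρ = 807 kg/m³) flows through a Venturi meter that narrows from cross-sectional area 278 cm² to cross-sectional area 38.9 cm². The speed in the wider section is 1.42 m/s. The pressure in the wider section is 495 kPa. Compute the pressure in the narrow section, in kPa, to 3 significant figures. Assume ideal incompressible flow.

The volume flow rate is constant, so v₂ = (A₁/A₂)v₁ = (278/38.9)·1.42 = 10.1 m/s.
With no height change, Bernoulli's equation is P₁ + ½ρv₁² = P₂ + ½ρv₂².
P₂ = P₁ − ½ρ(v₂² − v₁²) = 495000 − ½·807·(10.1² − 1.42²) = 495000 − 40700 = 454000 Pa.

454 kPa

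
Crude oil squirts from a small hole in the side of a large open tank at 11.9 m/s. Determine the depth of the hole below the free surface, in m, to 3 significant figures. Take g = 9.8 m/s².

For a small hole in a large open tank, ½v² = gh, giving h = v²/(2g).
h = 11.9²/(2·9.8) = 142/19.60 = 7.23 m.

h ≈ 7.23 m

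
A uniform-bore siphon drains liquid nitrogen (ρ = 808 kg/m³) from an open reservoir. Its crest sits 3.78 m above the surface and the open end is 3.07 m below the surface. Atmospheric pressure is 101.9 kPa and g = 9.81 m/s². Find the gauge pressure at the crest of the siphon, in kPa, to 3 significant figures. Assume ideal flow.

P_gauge = -54.3 kPa

The outlet speed comes from Torricelli: v = √(2g·3.07) = 7.76 m/s.
The bore is uniform, so the speed at the crest is the same v. Bernoulli surface→crest: P_atm = P_top + ½ρv² + ρg·h_top.
P_top = 101900 − ½·808·7.76² − 808·9.81·3.78 = 47600 Pa. So P_gauge = P_top − P_atm = -54300 Pa.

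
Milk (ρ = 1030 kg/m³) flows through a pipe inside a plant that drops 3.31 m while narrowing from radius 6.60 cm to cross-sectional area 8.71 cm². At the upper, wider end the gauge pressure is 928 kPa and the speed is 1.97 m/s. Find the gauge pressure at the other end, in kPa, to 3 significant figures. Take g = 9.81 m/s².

By continuity, v₂ = v₁·A₁/A₂ = 1.97·(137/8.71) = 31.0 m/s.
Bernoulli: P₁ + ½ρv₁² + ρg h₁ = P₂ + ½ρv₂² + ρg h₂, so P₂ = P₁ + ½ρ(v₁² − v₂²) − ρg(h₂ − h₁).
P₂ = 928000 + ½·1030·(1.97² − 31.0²) − 1030·9.81·(−3.31) = 928000 + (-491000) − (-33400) = 470000 Pa.

P₂ = 470 kPa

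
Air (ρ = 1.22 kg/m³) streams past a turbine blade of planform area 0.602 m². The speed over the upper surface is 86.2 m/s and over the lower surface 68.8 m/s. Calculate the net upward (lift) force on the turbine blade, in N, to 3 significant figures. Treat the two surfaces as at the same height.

F ≈ 990 N

The faster flow above has the lower pressure; Bernoulli (same height) gives ΔP = ½ρ(v_up² − v_low²).
ΔP = ½·1.22·(86.2² − 68.8²) = 1650 Pa.
Lift = ΔP · A = 1650 × 0.602 = 990 N.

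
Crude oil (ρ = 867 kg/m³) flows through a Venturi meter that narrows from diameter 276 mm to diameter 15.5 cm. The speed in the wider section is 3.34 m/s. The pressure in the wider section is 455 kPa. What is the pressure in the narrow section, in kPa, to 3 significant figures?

The volume flow rate is constant, so v₂ = (A₁/A₂)v₁ = (598/189)·3.34 = 10.6 m/s.
The pipe is horizontal, so Bernoulli reduces to P₁ + ½ρv₁² = P₂ + ½ρv₂².
P₂ = P₁ − ½ρ(v₂² − v₁²) = 455000 − ½·867·(10.6² − 3.34²) = 455000 − 43800 = 411000 Pa.

P₂ ≈ 411 kPa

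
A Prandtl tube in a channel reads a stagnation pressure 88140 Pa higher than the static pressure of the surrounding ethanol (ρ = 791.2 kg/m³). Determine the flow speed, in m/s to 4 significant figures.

v ≈ 14.93 m/s

The dynamic pressure equals the rise in static pressure at the stagnation point: ΔP = ½ρv².
v = √(2ΔP/ρ) = √(2·88140/791.2) = 14.93 m/s.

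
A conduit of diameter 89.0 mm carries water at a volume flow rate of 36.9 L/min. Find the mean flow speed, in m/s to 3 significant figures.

v ≈ 0.0989 m/s

Q = 36.9 L/min = 0.000615 m³/s.
v = Q/A = 0.000615 / 0.00622 = 0.0989 m/s.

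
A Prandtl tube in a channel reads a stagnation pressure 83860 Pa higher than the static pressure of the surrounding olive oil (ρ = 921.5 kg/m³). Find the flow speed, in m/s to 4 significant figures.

13.49 m/s

The dynamic pressure equals the rise in static pressure at the stagnation point: ΔP = ½ρv².
v = √(2ΔP/ρ) = √(2·83860/921.5) = 13.49 m/s.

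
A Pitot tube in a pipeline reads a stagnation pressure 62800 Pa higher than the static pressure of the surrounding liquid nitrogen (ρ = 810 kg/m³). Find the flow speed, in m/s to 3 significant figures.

v = 12.5 m/s

Bernoulli between the free stream and the stagnation point: ½ρv² = P_stag − P_static.
v = √(2ΔP/ρ) = √(2·62800/810) = 12.5 m/s.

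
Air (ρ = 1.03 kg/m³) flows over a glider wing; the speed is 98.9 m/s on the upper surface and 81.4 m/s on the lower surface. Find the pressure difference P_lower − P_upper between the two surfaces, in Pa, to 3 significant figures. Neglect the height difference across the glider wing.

ΔP ≈ 1620 Pa

The pressure is lower where the speed is higher: ΔP = ½ρ(v_up² − v_low²).
ΔP = ½·1.03·(98.9² − 81.4²) = 1620 Pa.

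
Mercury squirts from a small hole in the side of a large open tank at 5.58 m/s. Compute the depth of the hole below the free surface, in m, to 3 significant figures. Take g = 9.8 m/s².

For a small hole in a large open tank, ½v² = gh, giving h = v²/(2g).
h = 5.58²/(2·9.8) = 31.1/19.60 = 1.59 m.

h = 1.59 m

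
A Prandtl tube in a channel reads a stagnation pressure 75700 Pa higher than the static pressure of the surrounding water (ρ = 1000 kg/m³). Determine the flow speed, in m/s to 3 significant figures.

At the stagnation point the flow is brought to rest, so Bernoulli gives P_stag − P_static = ½ρv².
v = √(2ΔP/ρ) = √(2·75700/1000) = 12.3 m/s.

v ≈ 12.3 m/s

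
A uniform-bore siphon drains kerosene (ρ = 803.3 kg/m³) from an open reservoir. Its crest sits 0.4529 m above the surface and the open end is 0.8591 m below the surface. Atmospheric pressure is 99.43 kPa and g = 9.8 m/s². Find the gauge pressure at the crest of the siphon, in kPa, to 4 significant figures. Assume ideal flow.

From the surface to the outlet (both open to atmosphere, surface at rest): v = √(2g·h_out) = √(2·9.8·0.8591) = 4.103 m/s.
Continuity keeps v the same throughout the tube; from surface to crest, P_atm + 0 = P_top + ½ρv² + ρg·h_top.
P_top = 99430 − ½·803.3·4.103² − 803.3·9.8·0.4529 = 89100 Pa. So P_gauge = P_top − P_atm = -10330 Pa.

-10.33 kPa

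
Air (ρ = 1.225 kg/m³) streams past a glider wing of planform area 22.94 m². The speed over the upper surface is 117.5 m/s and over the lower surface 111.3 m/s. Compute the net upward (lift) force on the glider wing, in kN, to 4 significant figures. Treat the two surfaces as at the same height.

With equal heights on the two surfaces, Bernoulli gives P_lower − P_upper = ½ρ(v_upper² − v_lower²).
ΔP = ½·1.225·(117.5² − 111.3²) = 868.9 Pa.
Lift = ΔP · A = 868.9 × 22.94 = 19930 N.

19.93 kN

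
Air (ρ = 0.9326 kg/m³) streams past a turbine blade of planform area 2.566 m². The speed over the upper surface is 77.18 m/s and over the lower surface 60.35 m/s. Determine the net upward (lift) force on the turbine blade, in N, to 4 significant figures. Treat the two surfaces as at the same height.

F = 2770 N

The faster flow above has the lower pressure; Bernoulli (same height) gives ΔP = ½ρ(v_up² − v_low²).
ΔP = ½·0.9326·(77.18² − 60.35²) = 1079 Pa.
Lift = ΔP · A = 1079 × 2.566 = 2770 N.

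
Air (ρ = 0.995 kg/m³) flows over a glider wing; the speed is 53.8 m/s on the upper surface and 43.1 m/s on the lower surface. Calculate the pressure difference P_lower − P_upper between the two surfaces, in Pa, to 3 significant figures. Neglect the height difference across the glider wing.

ΔP = 516 Pa

With negligible Δh, P + ½ρv² is constant, so P_low − P_up = ½ρ(v_up² − v_low²).
ΔP = ½·0.995·(53.8² − 43.1²) = 516 Pa.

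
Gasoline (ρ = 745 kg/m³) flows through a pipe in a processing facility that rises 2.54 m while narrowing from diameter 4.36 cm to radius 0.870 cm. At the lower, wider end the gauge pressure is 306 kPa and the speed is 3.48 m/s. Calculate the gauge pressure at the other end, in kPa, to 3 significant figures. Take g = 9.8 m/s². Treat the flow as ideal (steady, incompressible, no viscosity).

P₂ ≈ 114 kPa

Mass conservation (A₁v₁ = A₂v₂) gives v₂ = 3.48 × 14.9/2.38 = 21.9 m/s.
Bernoulli: P₁ + ½ρv₁² + ρg h₁ = P₂ + ½ρv₂² + ρg h₂, so P₂ = P₁ + ½ρ(v₁² − v₂²) − ρg(h₂ − h₁).
P₂ = 306000 + ½·745·(3.48² − 21.9²) − 745·9.8·(+2.54) = 306000 + (-173000) − (18500) = 114000 Pa.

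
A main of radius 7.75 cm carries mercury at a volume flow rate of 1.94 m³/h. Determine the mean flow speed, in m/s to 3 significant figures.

Q = 1.94 m³/h = 0.000539 m³/s.
v = Q/A = 0.000539 / 0.0189 = 0.0286 m/s.

0.0286 m/s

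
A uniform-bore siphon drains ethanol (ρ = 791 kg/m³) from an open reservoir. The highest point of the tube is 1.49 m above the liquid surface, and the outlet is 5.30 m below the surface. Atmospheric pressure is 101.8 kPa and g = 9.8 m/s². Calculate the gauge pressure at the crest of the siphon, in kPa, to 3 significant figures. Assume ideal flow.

-52.6 kPa

The outlet speed comes from Torricelli: v = √(2g·5.30) = 10.2 m/s.
With constant cross-section the crest speed equals v; applying Bernoulli from the surface up to the crest, P_top = P_atm − ½ρv² − ρg·h_top.
P_top = 101800 − ½·791·10.2² − 791·9.8·1.49 = 49200 Pa. So P_gauge = P_top − P_atm = -52600 Pa.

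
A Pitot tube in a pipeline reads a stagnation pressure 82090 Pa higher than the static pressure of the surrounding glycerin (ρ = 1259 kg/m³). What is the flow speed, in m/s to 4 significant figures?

v ≈ 11.42 m/s

Bernoulli between the free stream and the stagnation point: ½ρv² = P_stag − P_static.
v = √(2ΔP/ρ) = √(2·82090/1259) = 11.42 m/s.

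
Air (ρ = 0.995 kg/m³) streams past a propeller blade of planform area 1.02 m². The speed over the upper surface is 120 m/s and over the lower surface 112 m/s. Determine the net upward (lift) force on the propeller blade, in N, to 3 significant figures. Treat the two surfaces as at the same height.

The faster flow above has the lower pressure; Bernoulli (same height) gives ΔP = ½ρ(v_up² − v_low²).
ΔP = ½·0.995·(120² − 112²) = 923 Pa.
Lift = ΔP · A = 923 × 1.02 = 942 N.

942 N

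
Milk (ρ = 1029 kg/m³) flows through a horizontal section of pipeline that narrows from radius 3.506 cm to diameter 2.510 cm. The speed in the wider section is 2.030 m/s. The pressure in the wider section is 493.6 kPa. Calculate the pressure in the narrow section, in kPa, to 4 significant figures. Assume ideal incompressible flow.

366.6 kPa

The volume flow rate is constant, so v₂ = (A₁/A₂)v₁ = (38.62/4.948)·2.030 = 15.84 m/s.
With no height change, Bernoulli's equation is P₁ + ½ρv₁² = P₂ + ½ρv₂².
P₂ = P₁ − ½ρ(v₂² − v₁²) = 493600 − ½·1029·(15.84² − 2.030²) = 493600 − 127000 = 366600 Pa.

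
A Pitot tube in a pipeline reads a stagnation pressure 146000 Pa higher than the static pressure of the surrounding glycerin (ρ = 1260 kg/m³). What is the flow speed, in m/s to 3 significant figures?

v ≈ 15.2 m/s

Bernoulli between the free stream and the stagnation point: ½ρv² = P_stag − P_static.
v = √(2ΔP/ρ) = √(2·146000/1260) = 15.2 m/s.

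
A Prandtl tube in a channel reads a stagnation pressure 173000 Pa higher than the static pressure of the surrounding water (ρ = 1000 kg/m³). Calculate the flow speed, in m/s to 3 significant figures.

At the stagnation point the flow is brought to rest, so Bernoulli gives P_stag − P_static = ½ρv².
v = √(2ΔP/ρ) = √(2·173000/1000) = 18.6 m/s.

v = 18.6 m/s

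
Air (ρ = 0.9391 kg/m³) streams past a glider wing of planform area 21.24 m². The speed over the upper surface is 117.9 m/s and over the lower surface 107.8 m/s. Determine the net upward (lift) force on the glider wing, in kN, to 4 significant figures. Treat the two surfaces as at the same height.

F ≈ 22.73 kN

With equal heights on the two surfaces, Bernoulli gives P_lower − P_upper = ½ρ(v_upper² − v_lower²).
ΔP = ½·0.9391·(117.9² − 107.8²) = 1070 Pa.
Lift = ΔP · A = 1070 × 21.24 = 22730 N.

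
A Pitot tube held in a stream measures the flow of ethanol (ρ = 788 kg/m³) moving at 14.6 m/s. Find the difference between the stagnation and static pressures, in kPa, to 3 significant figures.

84.0 kPa

The dynamic pressure equals the rise in static pressure at the stagnation point: ΔP = ½ρv².
ΔP = ½·788·14.6² = 84000 Pa.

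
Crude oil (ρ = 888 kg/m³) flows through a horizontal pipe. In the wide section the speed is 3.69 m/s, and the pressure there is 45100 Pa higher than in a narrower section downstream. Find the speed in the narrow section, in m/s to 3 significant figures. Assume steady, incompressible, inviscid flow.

v₂ ≈ 10.7 m/s

Along the level pipe P + ½ρv² is conserved, hence v₂² = v₁² + 2(P₁ − P₂)/ρ.
v₂ = √(3.69² + 2·45100/888) = √(13.6 + 102) = 10.7 m/s.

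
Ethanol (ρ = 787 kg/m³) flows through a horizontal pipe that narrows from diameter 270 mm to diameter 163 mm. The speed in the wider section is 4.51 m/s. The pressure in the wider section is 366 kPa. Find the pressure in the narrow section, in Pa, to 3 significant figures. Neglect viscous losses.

314000 Pa

By continuity, v₂ = v₁·A₁/A₂ = 4.51·(573/209) = 12.4 m/s.
Bernoulli (h₁ = h₂): P₁ − P₂ = ½ρ(v₂² − v₁²).
P₂ = P₁ − ½ρ(v₂² − v₁²) = 366000 − ½·787·(12.4² − 4.51²) = 366000 − 52300 = 314000 Pa.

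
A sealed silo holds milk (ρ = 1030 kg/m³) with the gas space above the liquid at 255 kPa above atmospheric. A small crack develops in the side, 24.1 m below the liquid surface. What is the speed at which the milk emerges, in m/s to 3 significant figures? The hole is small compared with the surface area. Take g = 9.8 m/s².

v ≈ 31.1 m/s

Take point 1 at the surface (v₁ ≈ 0) and point 2 at the hole (at atmospheric pressure). Bernoulli: P₁ + ρg h = P_atm + ½ρv₂².
With P₁ − P_atm = 255000 Pa, v₂ = √(2gh + 2ΔP/ρ) = √(2·9.8·24.1 + 2·255000/1030) = 31.1 m/s.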